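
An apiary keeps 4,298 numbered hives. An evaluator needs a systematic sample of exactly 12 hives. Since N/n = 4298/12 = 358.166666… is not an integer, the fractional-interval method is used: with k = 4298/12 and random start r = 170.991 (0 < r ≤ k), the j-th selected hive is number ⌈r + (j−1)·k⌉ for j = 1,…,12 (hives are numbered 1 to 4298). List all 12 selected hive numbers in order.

j=1: r + 0k = 170.991 → ⌈·⌉ = 171
j=2: r + 1k = 529.157666… → ⌈·⌉ = 530
j=3: r + 2k = 887.324333… → ⌈·⌉ = 888
j=4: r + 3k = 1245.491 → ⌈·⌉ = 1246
j=5: r + 4k = 1603.657666… → ⌈·⌉ = 1604
j=6: r + 5k = 1961.824333… → ⌈·⌉ = 1962
j=7: r + 6k = 2319.991 → ⌈·⌉ = 2320
j=8: r + 7k = 2678.157666… → ⌈·⌉ = 2679
j=9: r + 8k = 3036.324333… → ⌈·⌉ = 3037
j=10: r + 9k = 3394.491 → ⌈·⌉ = 3395
j=11: r + 10k = 3752.657666… → ⌈·⌉ = 3753
j=12: r + 11k = 4110.824333… → ⌈·⌉ = 4111

171, 530, 888, 1246, 1604, 1962, 2320, 2679, 3037, 3395, 3753, 4111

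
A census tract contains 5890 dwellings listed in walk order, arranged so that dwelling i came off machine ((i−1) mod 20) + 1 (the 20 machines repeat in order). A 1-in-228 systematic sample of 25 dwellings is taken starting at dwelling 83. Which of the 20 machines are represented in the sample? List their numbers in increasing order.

Consecutive selections differ by k = 228, so their machine numbers differ by 228 mod 20 = 8.
gcd(228, 20) = 4, so the sample visits 20/4 = 5 distinct residues mod 20.
Start 83 is machine 3; the machines hit are 3, 7, 11, 15, 19.

3, 7, 11, 15, 19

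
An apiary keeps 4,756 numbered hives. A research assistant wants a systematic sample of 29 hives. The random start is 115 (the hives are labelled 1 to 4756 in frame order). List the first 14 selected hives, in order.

k = N/n = 4756/29 = 164
hive 1: 115
hive 2: 115 + 164 = 279
hive 3: 279 + 164 = 443
hive 4: 443 + 164 = 607
hive 5: 607 + 164 = 771
hive 6: 771 + 164 = 935
hive 7: 935 + 164 = 1099
hive 8: 1099 + 164 = 1263
hive 9: 1263 + 164 = 1427
hive 10: 1427 + 164 = 1591
hive 11: 1591 + 164 = 1755
hive 12: 1755 + 164 = 1919
hive 13: 1919 + 164 = 2083
hive 14: 2083 + 164 = 2247

115, 279, 443, 607, 771, 935, 1099, 1263, 1427, 1591, 1755, 1919, 2083, 2247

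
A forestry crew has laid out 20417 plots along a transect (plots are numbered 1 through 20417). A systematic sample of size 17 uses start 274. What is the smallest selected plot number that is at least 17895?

k = 20417/17 = 1201
Steps past start: ⌈(17895 − 274)/1201⌉ = ⌈17621/1201⌉ = 15
Selected plot: 274 + 15×1201 = 18289

18289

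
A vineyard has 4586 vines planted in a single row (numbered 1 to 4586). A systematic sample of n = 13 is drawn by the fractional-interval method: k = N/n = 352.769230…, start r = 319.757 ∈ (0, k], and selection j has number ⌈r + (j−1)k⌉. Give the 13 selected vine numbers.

j=1: r + 0k = 319.757 → ⌈·⌉ = 320
j=2: r + 1k = 672.526230… → ⌈·⌉ = 673
j=3: r + 2k = 1025.295461… → ⌈·⌉ = 1026
j=4: r + 3k = 1378.064692… → ⌈·⌉ = 1379
j=5: r + 4k = 1730.833923… → ⌈·⌉ = 1731
j=6: r + 5k = 2083.603153… → ⌈·⌉ = 2084
j=7: r + 6k = 2436.372384… → ⌈·⌉ = 2437
j=8: r + 7k = 2789.141615… → ⌈·⌉ = 2790
j=9: r + 8k = 3141.910846… → ⌈·⌉ = 3142
j=10: r + 9k = 3494.680076… → ⌈·⌉ = 3495
j=11: r + 10k = 3847.449307… → ⌈·⌉ = 3848
j=12: r + 11k = 4200.218538… → ⌈·⌉ = 4201
j=13: r + 12k = 4552.987769… → ⌈·⌉ = 4553

320, 673, 1026, 1379, 1731, 2084, 2437, 2790, 3142, 3495, 3848, 4201, 4553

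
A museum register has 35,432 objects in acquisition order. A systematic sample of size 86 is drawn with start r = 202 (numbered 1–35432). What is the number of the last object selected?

35222

k = 35432/86 = 412
86th selection = r + (86−1)·k = 202 + 85×412 = 202 + 35020 = 35222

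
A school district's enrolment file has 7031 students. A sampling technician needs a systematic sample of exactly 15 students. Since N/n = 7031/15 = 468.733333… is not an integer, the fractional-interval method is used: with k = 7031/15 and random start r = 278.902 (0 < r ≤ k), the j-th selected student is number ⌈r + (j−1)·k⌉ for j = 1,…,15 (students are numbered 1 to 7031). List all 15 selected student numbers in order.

j=1: r + 0k = 278.902 → ⌈·⌉ = 279
j=2: r + 1k = 747.635333… → ⌈·⌉ = 748
j=3: r + 2k = 1216.368666… → ⌈·⌉ = 1217
j=4: r + 3k = 1685.102 → ⌈·⌉ = 1686
j=5: r + 4k = 2153.835333… → ⌈·⌉ = 2154
j=6: r + 5k = 2622.568666… → ⌈·⌉ = 2623
j=7: r + 6k = 3091.302 → ⌈·⌉ = 3092
j=8: r + 7k = 3560.035333… → ⌈·⌉ = 3561
j=9: r + 8k = 4028.768666… → ⌈·⌉ = 4029
j=10: r + 9k = 4497.502 → ⌈·⌉ = 4498
j=11: r + 10k = 4966.235333… → ⌈·⌉ = 4967
j=12: r + 11k = 5434.968666… → ⌈·⌉ = 5435
j=13: r + 12k = 5903.702 → ⌈·⌉ = 5904
j=14: r + 13k = 6372.435333… → ⌈·⌉ = 6373
j=15: r + 14k = 6841.168666… → ⌈·⌉ = 6842

279, 748, 1217, 1686, 2154, 2623, 3092, 3561, 4029, 4498, 4967, 5435, 5904, 6373, 6842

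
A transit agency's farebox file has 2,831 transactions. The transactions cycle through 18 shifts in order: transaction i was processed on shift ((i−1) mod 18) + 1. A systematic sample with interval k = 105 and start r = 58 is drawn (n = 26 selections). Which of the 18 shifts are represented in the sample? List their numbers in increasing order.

1, 4, 7, 10, 13, 16

Consecutive selections differ by k = 105, so their shift numbers differ by 105 mod 18 = 15.
gcd(105, 18) = 3, so the sample visits 18/3 = 6 distinct residues mod 18.
Start 58 is shift 4; the shifts hit are 1, 4, 7, 10, 13, 16.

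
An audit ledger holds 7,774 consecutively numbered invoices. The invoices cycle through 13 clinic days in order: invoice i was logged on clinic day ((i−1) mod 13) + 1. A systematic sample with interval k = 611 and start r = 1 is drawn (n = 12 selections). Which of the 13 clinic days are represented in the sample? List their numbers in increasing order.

1

Consecutive selections differ by k = 611, so their clinic day numbers differ by 611 mod 13 = 0.
gcd(611, 13) = 13, so the sample visits 13/13 = 1 distinct residues mod 13.
Start 1 is clinic day 1; the clinic days hit are 1.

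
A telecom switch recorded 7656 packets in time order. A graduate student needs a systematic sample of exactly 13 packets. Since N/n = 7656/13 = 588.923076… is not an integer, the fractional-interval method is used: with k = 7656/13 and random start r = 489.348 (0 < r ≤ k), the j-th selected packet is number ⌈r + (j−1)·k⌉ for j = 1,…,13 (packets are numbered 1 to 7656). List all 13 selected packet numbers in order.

490, 1079, 1668, 2257, 2846, 3434, 4023, 4612, 5201, 5790, 6379, 6968, 7557

j=1: r + 0k = 489.348 → ⌈·⌉ = 490
j=2: r + 1k = 1078.271076… → ⌈·⌉ = 1079
j=3: r + 2k = 1667.194153… → ⌈·⌉ = 1668
j=4: r + 3k = 2256.117230… → ⌈·⌉ = 2257
j=5: r + 4k = 2845.040307… → ⌈·⌉ = 2846
j=6: r + 5k = 3433.963384… → ⌈·⌉ = 3434
j=7: r + 6k = 4022.886461… → ⌈·⌉ = 4023
j=8: r + 7k = 4611.809538… → ⌈·⌉ = 4612
j=9: r + 8k = 5200.732615… → ⌈·⌉ = 5201
j=10: r + 9k = 5789.655692… → ⌈·⌉ = 5790
j=11: r + 10k = 6378.578769… → ⌈·⌉ = 6379
j=12: r + 11k = 6967.501846… → ⌈·⌉ = 6968
j=13: r + 12k = 7556.424923… → ⌈·⌉ = 7557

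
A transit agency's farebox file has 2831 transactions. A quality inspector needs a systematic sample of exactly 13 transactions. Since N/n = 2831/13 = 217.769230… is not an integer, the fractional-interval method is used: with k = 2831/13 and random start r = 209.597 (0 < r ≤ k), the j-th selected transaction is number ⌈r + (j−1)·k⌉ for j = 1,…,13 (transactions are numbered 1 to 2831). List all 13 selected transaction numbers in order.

210, 428, 646, 863, 1081, 1299, 1517, 1734, 1952, 2170, 2388, 2606, 2823

j=1: r + 0k = 209.597 → ⌈·⌉ = 210
j=2: r + 1k = 427.366230… → ⌈·⌉ = 428
j=3: r + 2k = 645.135461… → ⌈·⌉ = 646
j=4: r + 3k = 862.904692… → ⌈·⌉ = 863
j=5: r + 4k = 1080.673923… → ⌈·⌉ = 1081
j=6: r + 5k = 1298.443153… → ⌈·⌉ = 1299
j=7: r + 6k = 1516.212384… → ⌈·⌉ = 1517
j=8: r + 7k = 1733.981615… → ⌈·⌉ = 1734
j=9: r + 8k = 1951.750846… → ⌈·⌉ = 1952
j=10: r + 9k = 2169.520076… → ⌈·⌉ = 2170
j=11: r + 10k = 2387.289307… → ⌈·⌉ = 2388
j=12: r + 11k = 2605.058538… → ⌈·⌉ = 2606
j=13: r + 12k = 2822.827769… → ⌈·⌉ = 2823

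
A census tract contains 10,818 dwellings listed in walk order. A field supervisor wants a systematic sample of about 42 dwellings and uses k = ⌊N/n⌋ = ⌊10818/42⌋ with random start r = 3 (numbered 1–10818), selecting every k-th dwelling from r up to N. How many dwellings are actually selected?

k = ⌊10818/42⌋ = 257
Achieved size = ⌊(10818 − 3)/257⌋ + 1 = ⌊10815/257⌋ + 1 = 42 + 1 = 43
(last selection: 3 + 42×257 = 10797 ≤ 10818; next would be 11054 > 10818)

43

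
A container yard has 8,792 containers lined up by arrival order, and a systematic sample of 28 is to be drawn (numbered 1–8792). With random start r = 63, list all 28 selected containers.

63, 377, 691, 1005, 1319, 1633, 1947, 2261, 2575, 2889, 3203, 3517, 3831, 4145, 4459, 4773, 5087, 5401, 5715, 6029, 6343, 6657, 6971, 7285, 7599, 7913, 8227, 8541

k = N/n = 8792/28 = 314
container 1: 63
container 2: 63 + 314 = 377
container 3: 377 + 314 = 691
container 4: 691 + 314 = 1005
container 5: 1005 + 314 = 1319
container 6: 1319 + 314 = 1633
container 7: 1633 + 314 = 1947
container 8: 1947 + 314 = 2261
container 9: 2261 + 314 = 2575
container 10: 2575 + 314 = 2889
container 11: 2889 + 314 = 3203
container 12: 3203 + 314 = 3517
container 13: 3517 + 314 = 3831
container 14: 3831 + 314 = 4145
container 15: 4145 + 314 = 4459
container 16: 4459 + 314 = 4773
container 17: 4773 + 314 = 5087
container 18: 5087 + 314 = 5401
container 19: 5401 + 314 = 5715
container 20: 5715 + 314 = 6029
container 21: 6029 + 314 = 6343
container 22: 6343 + 314 = 6657
container 23: 6657 + 314 = 6971
container 24: 6971 + 314 = 7285
container 25: 7285 + 314 = 7599
container 26: 7599 + 314 = 7913
container 27: 7913 + 314 = 8227
container 28: 8227 + 314 = 8541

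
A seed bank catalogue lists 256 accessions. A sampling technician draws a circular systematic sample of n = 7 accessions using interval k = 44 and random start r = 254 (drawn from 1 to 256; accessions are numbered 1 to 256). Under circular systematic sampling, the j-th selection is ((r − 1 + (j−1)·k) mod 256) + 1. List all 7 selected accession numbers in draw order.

Selection 1: 254
Selection 2: 254 + 44 = 298 → 298 − 256 = 42
Selection 3: 42 + 44 = 86
Selection 4: 86 + 44 = 130
Selection 5: 130 + 44 = 174
Selection 6: 174 + 44 = 218
Selection 7: 218 + 44 = 262 → 262 − 256 = 6

254, 42, 86, 130, 174, 218, 6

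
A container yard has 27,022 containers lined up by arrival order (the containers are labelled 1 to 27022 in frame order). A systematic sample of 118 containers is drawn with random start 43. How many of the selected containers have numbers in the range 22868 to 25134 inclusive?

10

k = 27022/118 = 229
First selection ≥ 22868: 43 + ⌈(22868−43)/229⌉·229 = 43 + 100×229 = 22943
Last selection ≤ 25134: 43 + ⌊(25134−43)/229⌋·229 = 43 + 109×229 = 25004
Count = 109 − 100 + 1 = 10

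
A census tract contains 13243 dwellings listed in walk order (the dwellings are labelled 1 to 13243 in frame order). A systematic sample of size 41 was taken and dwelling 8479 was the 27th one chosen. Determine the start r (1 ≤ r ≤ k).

81

k = 13243/41 = 323
r = 8479 − (27−1)×323 = 8479 − 8398 = 81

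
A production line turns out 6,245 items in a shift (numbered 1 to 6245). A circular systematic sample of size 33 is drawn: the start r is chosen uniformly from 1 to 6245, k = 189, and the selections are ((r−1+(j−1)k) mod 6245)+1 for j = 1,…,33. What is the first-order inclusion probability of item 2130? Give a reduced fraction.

For each position j, as r ranges over 1…6245 the j-th selection hits every item exactly once, so item 2130 is selected for exactly 33 of the 6245 starts.
Inclusion probability = 33/6245.

33/6245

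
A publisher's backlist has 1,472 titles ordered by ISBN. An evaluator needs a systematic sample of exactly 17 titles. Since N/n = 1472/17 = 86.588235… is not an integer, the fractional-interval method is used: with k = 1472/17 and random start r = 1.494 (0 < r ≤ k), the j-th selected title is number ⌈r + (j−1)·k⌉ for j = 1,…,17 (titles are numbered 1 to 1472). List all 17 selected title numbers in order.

j=1: r + 0k = 1.494 → ⌈·⌉ = 2
j=2: r + 1k = 88.082235… → ⌈·⌉ = 89
j=3: r + 2k = 174.670470… → ⌈·⌉ = 175
j=4: r + 3k = 261.258705… → ⌈·⌉ = 262
j=5: r + 4k = 347.846941… → ⌈·⌉ = 348
j=6: r + 5k = 434.435176… → ⌈·⌉ = 435
j=7: r + 6k = 521.023411… → ⌈·⌉ = 522
j=8: r + 7k = 607.611647… → ⌈·⌉ = 608
j=9: r + 8k = 694.199882… → ⌈·⌉ = 695
j=10: r + 9k = 780.788117… → ⌈·⌉ = 781
j=11: r + 10k = 867.376352… → ⌈·⌉ = 868
j=12: r + 11k = 953.964588… → ⌈·⌉ = 954
j=13: r + 12k = 1040.552823… → ⌈·⌉ = 1041
j=14: r + 13k = 1127.141058… → ⌈·⌉ = 1128
j=15: r + 14k = 1213.729294… → ⌈·⌉ = 1214
j=16: r + 15k = 1300.317529… → ⌈·⌉ = 1301
j=17: r + 16k = 1386.905764… → ⌈·⌉ = 1387

2, 89, 175, 262, 348, 435, 522, 608, 695, 781, 868, 954, 1041, 1128, 1214, 1301, 1387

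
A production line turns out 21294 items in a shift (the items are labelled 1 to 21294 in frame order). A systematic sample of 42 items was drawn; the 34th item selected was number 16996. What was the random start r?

265

k = 21294/42 = 507
r = 16996 − (34−1)×507 = 16996 − 16731 = 265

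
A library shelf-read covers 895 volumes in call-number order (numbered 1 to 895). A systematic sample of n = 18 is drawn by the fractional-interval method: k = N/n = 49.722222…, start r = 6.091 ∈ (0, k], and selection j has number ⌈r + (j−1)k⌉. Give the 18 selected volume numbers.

j=1: r + 0k = 6.091 → ⌈·⌉ = 7
j=2: r + 1k = 55.813222… → ⌈·⌉ = 56
j=3: r + 2k = 105.535444… → ⌈·⌉ = 106
j=4: r + 3k = 155.257666… → ⌈·⌉ = 156
j=5: r + 4k = 204.979888… → ⌈·⌉ = 205
j=6: r + 5k = 254.702111… → ⌈·⌉ = 255
j=7: r + 6k = 304.424333… → ⌈·⌉ = 305
j=8: r + 7k = 354.146555… → ⌈·⌉ = 355
j=9: r + 8k = 403.868777… → ⌈·⌉ = 404
j=10: r + 9k = 453.591 → ⌈·⌉ = 454
j=11: r + 10k = 503.313222… → ⌈·⌉ = 504
j=12: r + 11k = 553.035444… → ⌈·⌉ = 554
j=13: r + 12k = 602.757666… → ⌈·⌉ = 603
j=14: r + 13k = 652.479888… → ⌈·⌉ = 653
j=15: r + 14k = 702.202111… → ⌈·⌉ = 703
j=16: r + 15k = 751.924333… → ⌈·⌉ = 752
j=17: r + 16k = 801.646555… → ⌈·⌉ = 802
j=18: r + 17k = 851.368777… → ⌈·⌉ = 852

7, 56, 106, 156, 205, 255, 305, 355, 404, 454, 504, 554, 603, 653, 703, 752, 802, 852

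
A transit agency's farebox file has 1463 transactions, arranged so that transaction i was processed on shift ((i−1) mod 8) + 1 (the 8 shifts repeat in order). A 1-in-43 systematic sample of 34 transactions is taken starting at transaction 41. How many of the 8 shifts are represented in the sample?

Consecutive selections differ by k = 43, so their shift numbers differ by 43 mod 8 = 3.
gcd(43, 8) = 1, so the sample visits 8/1 = 8 distinct residues mod 8.
Start 41 is shift 1; the shifts hit are 1, 2, 3, 4, 5, 6, 7, 8.

8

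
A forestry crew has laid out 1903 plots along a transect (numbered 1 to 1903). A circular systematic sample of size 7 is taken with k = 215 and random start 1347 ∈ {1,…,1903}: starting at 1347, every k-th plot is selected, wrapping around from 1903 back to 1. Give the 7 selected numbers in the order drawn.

Selection 1: 1347
Selection 2: 1347 + 215 = 1562
Selection 3: 1562 + 215 = 1777
Selection 4: 1777 + 215 = 1992 → 1992 − 1903 = 89
Selection 5: 89 + 215 = 304
Selection 6: 304 + 215 = 519
Selection 7: 519 + 215 = 734

1347, 1562, 1777, 89, 304, 519, 734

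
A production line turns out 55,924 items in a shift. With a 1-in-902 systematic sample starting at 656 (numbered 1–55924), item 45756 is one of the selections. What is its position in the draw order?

k = 902
position = (45756 − 656)/902 + 1 = 45100/902 + 1 = 50 + 1 = 51

51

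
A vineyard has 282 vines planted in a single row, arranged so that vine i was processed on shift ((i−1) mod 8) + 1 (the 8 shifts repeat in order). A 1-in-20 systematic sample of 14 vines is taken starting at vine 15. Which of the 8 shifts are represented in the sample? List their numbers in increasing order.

3, 7

Consecutive selections differ by k = 20, so their shift numbers differ by 20 mod 8 = 4.
gcd(20, 8) = 4, so the sample visits 8/4 = 2 distinct residues mod 8.
Start 15 is shift 7; the shifts hit are 3, 7.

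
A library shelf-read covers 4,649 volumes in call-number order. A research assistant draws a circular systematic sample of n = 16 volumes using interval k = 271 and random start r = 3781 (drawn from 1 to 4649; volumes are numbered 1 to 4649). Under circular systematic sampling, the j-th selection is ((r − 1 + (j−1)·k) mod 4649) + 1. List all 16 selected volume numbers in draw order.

Selection 1: 3781
Selection 2: 3781 + 271 = 4052
Selection 3: 4052 + 271 = 4323
Selection 4: 4323 + 271 = 4594
Selection 5: 4594 + 271 = 4865 → 4865 − 4649 = 216
Selection 6: 216 + 271 = 487
Selection 7: 487 + 271 = 758
Selection 8: 758 + 271 = 1029
Selection 9: 1029 + 271 = 1300
Selection 10: 1300 + 271 = 1571
Selection 11: 1571 + 271 = 1842
Selection 12: 1842 + 271 = 2113
Selection 13: 2113 + 271 = 2384
Selection 14: 2384 + 271 = 2655
Selection 15: 2655 + 271 = 2926
Selection 16: 2926 + 271 = 3197

3781, 4052, 4323, 4594, 216, 487, 758, 1029, 1300, 1571, 1842, 2113, 2384, 2655, 2926, 3197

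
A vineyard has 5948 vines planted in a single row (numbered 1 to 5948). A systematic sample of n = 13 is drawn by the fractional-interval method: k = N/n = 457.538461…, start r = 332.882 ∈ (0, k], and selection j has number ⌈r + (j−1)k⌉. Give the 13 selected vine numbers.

333, 791, 1248, 1706, 2164, 2621, 3079, 3536, 3994, 4451, 4909, 5366, 5824

j=1: r + 0k = 332.882 → ⌈·⌉ = 333
j=2: r + 1k = 790.420461… → ⌈·⌉ = 791
j=3: r + 2k = 1247.958923… → ⌈·⌉ = 1248
j=4: r + 3k = 1705.497384… → ⌈·⌉ = 1706
j=5: r + 4k = 2163.035846… → ⌈·⌉ = 2164
j=6: r + 5k = 2620.574307… → ⌈·⌉ = 2621
j=7: r + 6k = 3078.112769… → ⌈·⌉ = 3079
j=8: r + 7k = 3535.651230… → ⌈·⌉ = 3536
j=9: r + 8k = 3993.189692… → ⌈·⌉ = 3994
j=10: r + 9k = 4450.728153… → ⌈·⌉ = 4451
j=11: r + 10k = 4908.266615… → ⌈·⌉ = 4909
j=12: r + 11k = 5365.805076… → ⌈·⌉ = 5366
j=13: r + 12k = 5823.343538… → ⌈·⌉ = 5824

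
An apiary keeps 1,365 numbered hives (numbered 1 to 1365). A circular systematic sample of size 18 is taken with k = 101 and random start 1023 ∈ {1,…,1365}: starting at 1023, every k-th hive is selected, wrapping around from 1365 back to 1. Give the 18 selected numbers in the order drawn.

Selection 1: 1023
Selection 2: 1023 + 101 = 1124
Selection 3: 1124 + 101 = 1225
Selection 4: 1225 + 101 = 1326
Selection 5: 1326 + 101 = 1427 → 1427 − 1365 = 62
Selection 6: 62 + 101 = 163
Selection 7: 163 + 101 = 264
Selection 8: 264 + 101 = 365
Selection 9: 365 + 101 = 466
Selection 10: 466 + 101 = 567
Selection 11: 567 + 101 = 668
Selection 12: 668 + 101 = 769
Selection 13: 769 + 101 = 870
Selection 14: 870 + 101 = 971
Selection 15: 971 + 101 = 1072
Selection 16: 1072 + 101 = 1173
Selection 17: 1173 + 101 = 1274
Selection 18: 1274 + 101 = 1375 → 1375 − 1365 = 10

1023, 1124, 1225, 1326, 62, 163, 264, 365, 466, 567, 668, 769, 870, 971, 1072, 1173, 1274, 10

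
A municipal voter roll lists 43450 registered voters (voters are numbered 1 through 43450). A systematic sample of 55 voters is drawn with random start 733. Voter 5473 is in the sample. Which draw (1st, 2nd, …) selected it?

k = 43450/55 = 790
position = (5473 − 733)/790 + 1 = 4740/790 + 1 = 6 + 1 = 7

7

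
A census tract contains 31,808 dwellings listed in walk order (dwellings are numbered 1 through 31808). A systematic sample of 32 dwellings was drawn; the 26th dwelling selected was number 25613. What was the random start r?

763

k = 31808/32 = 994
r = 25613 − (26−1)×994 = 25613 − 24850 = 763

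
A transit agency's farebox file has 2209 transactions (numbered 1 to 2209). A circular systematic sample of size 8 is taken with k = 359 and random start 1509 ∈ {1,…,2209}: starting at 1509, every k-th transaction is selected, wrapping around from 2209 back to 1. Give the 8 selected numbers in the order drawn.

Selection 1: 1509
Selection 2: 1509 + 359 = 1868
Selection 3: 1868 + 359 = 2227 → 2227 − 2209 = 18
Selection 4: 18 + 359 = 377
Selection 5: 377 + 359 = 736
Selection 6: 736 + 359 = 1095
Selection 7: 1095 + 359 = 1454
Selection 8: 1454 + 359 = 1813

1509, 1868, 18, 377, 736, 1095, 1454, 1813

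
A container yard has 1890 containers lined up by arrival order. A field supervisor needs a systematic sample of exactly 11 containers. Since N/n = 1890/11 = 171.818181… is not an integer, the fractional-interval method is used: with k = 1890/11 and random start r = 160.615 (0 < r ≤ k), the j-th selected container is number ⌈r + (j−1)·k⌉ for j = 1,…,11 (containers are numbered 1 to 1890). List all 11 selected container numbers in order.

j=1: r + 0k = 160.615 → ⌈·⌉ = 161
j=2: r + 1k = 332.433181… → ⌈·⌉ = 333
j=3: r + 2k = 504.251363… → ⌈·⌉ = 505
j=4: r + 3k = 676.069545… → ⌈·⌉ = 677
j=5: r + 4k = 847.887727… → ⌈·⌉ = 848
j=6: r + 5k = 1019.705909… → ⌈·⌉ = 1020
j=7: r + 6k = 1191.524090… → ⌈·⌉ = 1192
j=8: r + 7k = 1363.342272… → ⌈·⌉ = 1364
j=9: r + 8k = 1535.160454… → ⌈·⌉ = 1536
j=10: r + 9k = 1706.978636… → ⌈·⌉ = 1707
j=11: r + 10k = 1878.796818… → ⌈·⌉ = 1879

161, 333, 505, 677, 848, 1020, 1192, 1364, 1536, 1707, 1879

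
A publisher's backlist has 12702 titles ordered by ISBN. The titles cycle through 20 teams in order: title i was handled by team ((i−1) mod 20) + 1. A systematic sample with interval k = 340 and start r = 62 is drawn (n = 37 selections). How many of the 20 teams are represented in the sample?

1

Consecutive selections differ by k = 340, so their team numbers differ by 340 mod 20 = 0.
gcd(340, 20) = 20, so the sample visits 20/20 = 1 distinct residues mod 20.
Start 62 is team 2; the teams hit are 2.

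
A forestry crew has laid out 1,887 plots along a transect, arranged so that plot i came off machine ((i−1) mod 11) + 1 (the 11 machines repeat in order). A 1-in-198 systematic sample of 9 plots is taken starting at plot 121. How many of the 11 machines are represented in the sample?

Consecutive selections differ by k = 198, so their machine numbers differ by 198 mod 11 = 0.
gcd(198, 11) = 11, so the sample visits 11/11 = 1 distinct residues mod 11.
Start 121 is machine 11; the machines hit are 11.

1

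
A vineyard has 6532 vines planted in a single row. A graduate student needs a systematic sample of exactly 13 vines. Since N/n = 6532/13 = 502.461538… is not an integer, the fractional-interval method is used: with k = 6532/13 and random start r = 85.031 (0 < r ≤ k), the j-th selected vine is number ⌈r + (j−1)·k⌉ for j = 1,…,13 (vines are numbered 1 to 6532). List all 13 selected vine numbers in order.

j=1: r + 0k = 85.031 → ⌈·⌉ = 86
j=2: r + 1k = 587.492538… → ⌈·⌉ = 588
j=3: r + 2k = 1089.954076… → ⌈·⌉ = 1090
j=4: r + 3k = 1592.415615… → ⌈·⌉ = 1593
j=5: r + 4k = 2094.877153… → ⌈·⌉ = 2095
j=6: r + 5k = 2597.338692… → ⌈·⌉ = 2598
j=7: r + 6k = 3099.800230… → ⌈·⌉ = 3100
j=8: r + 7k = 3602.261769… → ⌈·⌉ = 3603
j=9: r + 8k = 4104.723307… → ⌈·⌉ = 4105
j=10: r + 9k = 4607.184846… → ⌈·⌉ = 4608
j=11: r + 10k = 5109.646384… → ⌈·⌉ = 5110
j=12: r + 11k = 5612.107923… → ⌈·⌉ = 5613
j=13: r + 12k = 6114.569461… → ⌈·⌉ = 6115

86, 588, 1090, 1593, 2095, 2598, 3100, 3603, 4105, 4608, 5110, 5613, 6115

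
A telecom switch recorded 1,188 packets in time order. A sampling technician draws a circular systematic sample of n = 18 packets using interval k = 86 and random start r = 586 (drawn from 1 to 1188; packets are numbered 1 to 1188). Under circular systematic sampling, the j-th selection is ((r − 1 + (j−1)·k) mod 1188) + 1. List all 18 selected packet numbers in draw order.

586, 672, 758, 844, 930, 1016, 1102, 1188, 86, 172, 258, 344, 430, 516, 602, 688, 774, 860

Selection 1: 586
Selection 2: 586 + 86 = 672
Selection 3: 672 + 86 = 758
Selection 4: 758 + 86 = 844
Selection 5: 844 + 86 = 930
Selection 6: 930 + 86 = 1016
Selection 7: 1016 + 86 = 1102
Selection 8: 1102 + 86 = 1188
Selection 9: 1188 + 86 = 1274 → 1274 − 1188 = 86
Selection 10: 86 + 86 = 172
Selection 11: 172 + 86 = 258
Selection 12: 258 + 86 = 344
Selection 13: 344 + 86 = 430
Selection 14: 430 + 86 = 516
Selection 15: 516 + 86 = 602
Selection 16: 602 + 86 = 688
Selection 17: 688 + 86 = 774
Selection 18: 774 + 86 = 860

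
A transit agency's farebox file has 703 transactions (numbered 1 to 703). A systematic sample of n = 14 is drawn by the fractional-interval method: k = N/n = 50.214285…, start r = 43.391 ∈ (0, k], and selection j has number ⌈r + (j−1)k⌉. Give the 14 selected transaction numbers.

44, 94, 144, 195, 245, 295, 345, 395, 446, 496, 546, 596, 646, 697

j=1: r + 0k = 43.391 → ⌈·⌉ = 44
j=2: r + 1k = 93.605285… → ⌈·⌉ = 94
j=3: r + 2k = 143.819571… → ⌈·⌉ = 144
j=4: r + 3k = 194.033857… → ⌈·⌉ = 195
j=5: r + 4k = 244.248142… → ⌈·⌉ = 245
j=6: r + 5k = 294.462428… → ⌈·⌉ = 295
j=7: r + 6k = 344.676714… → ⌈·⌉ = 345
j=8: r + 7k = 394.891 → ⌈·⌉ = 395
j=9: r + 8k = 445.105285… → ⌈·⌉ = 446
j=10: r + 9k = 495.319571… → ⌈·⌉ = 496
j=11: r + 10k = 545.533857… → ⌈·⌉ = 546
j=12: r + 11k = 595.748142… → ⌈·⌉ = 596
j=13: r + 12k = 645.962428… → ⌈·⌉ = 646
j=14: r + 13k = 696.176714… → ⌈·⌉ = 697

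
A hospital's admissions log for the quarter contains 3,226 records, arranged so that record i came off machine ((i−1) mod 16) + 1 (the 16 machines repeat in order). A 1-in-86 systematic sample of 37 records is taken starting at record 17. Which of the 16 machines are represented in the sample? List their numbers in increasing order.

1, 3, 5, 7, 9, 11, 13, 15

Consecutive selections differ by k = 86, so their machine numbers differ by 86 mod 16 = 6.
gcd(86, 16) = 2, so the sample visits 16/2 = 8 distinct residues mod 16.
Start 17 is machine 1; the machines hit are 1, 3, 5, 7, 9, 11, 13, 15.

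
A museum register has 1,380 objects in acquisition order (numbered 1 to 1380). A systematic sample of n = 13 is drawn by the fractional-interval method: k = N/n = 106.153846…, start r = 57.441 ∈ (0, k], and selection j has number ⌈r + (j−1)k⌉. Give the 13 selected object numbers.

j=1: r + 0k = 57.441 → ⌈·⌉ = 58
j=2: r + 1k = 163.594846… → ⌈·⌉ = 164
j=3: r + 2k = 269.748692… → ⌈·⌉ = 270
j=4: r + 3k = 375.902538… → ⌈·⌉ = 376
j=5: r + 4k = 482.056384… → ⌈·⌉ = 483
j=6: r + 5k = 588.210230… → ⌈·⌉ = 589
j=7: r + 6k = 694.364076… → ⌈·⌉ = 695
j=8: r + 7k = 800.517923… → ⌈·⌉ = 801
j=9: r + 8k = 906.671769… → ⌈·⌉ = 907
j=10: r + 9k = 1012.825615… → ⌈·⌉ = 1013
j=11: r + 10k = 1118.979461… → ⌈·⌉ = 1119
j=12: r + 11k = 1225.133307… → ⌈·⌉ = 1226
j=13: r + 12k = 1331.287153… → ⌈·⌉ = 1332

58, 164, 270, 376, 483, 589, 695, 801, 907, 1013, 1119, 1226, 1332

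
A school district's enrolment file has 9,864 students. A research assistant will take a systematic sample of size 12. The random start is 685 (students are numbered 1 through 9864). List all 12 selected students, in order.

685, 1507, 2329, 3151, 3973, 4795, 5617, 6439, 7261, 8083, 8905, 9727

k = N/n = 9864/12 = 822
student 1: 685
student 2: 685 + 822 = 1507
student 3: 1507 + 822 = 2329
student 4: 2329 + 822 = 3151
student 5: 3151 + 822 = 3973
student 6: 3973 + 822 = 4795
student 7: 4795 + 822 = 5617
student 8: 5617 + 822 = 6439
student 9: 6439 + 822 = 7261
student 10: 7261 + 822 = 8083
student 11: 8083 + 822 = 8905
student 12: 8905 + 822 = 9727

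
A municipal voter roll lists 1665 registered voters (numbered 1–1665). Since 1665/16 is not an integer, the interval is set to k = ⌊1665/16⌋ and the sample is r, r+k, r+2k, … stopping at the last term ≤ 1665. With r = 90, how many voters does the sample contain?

k = ⌊1665/16⌋ = 104
Achieved size = ⌊(1665 − 90)/104⌋ + 1 = ⌊1575/104⌋ + 1 = 15 + 1 = 16
(last selection: 90 + 15×104 = 1650 ≤ 1665; next would be 1754 > 1665)

16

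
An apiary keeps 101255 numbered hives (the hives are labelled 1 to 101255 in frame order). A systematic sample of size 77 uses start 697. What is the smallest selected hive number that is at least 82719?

83542

k = 101255/77 = 1315
Steps past start: ⌈(82719 − 697)/1315⌉ = ⌈82022/1315⌉ = 63
Selected hive: 697 + 63×1315 = 83542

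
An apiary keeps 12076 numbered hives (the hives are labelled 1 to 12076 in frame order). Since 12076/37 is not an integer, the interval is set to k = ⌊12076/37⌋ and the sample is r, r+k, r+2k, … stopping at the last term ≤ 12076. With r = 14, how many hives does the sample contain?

38

k = ⌊12076/37⌋ = 326
Achieved size = ⌊(12076 − 14)/326⌋ + 1 = ⌊12062/326⌋ + 1 = 37 + 1 = 38
(last selection: 14 + 37×326 = 12076 ≤ 12076; next would be 12402 > 12076)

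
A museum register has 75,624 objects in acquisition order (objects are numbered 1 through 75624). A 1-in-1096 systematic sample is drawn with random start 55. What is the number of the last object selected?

74583

k = 1096
69th selection = r + (69−1)·k = 55 + 68×1096 = 55 + 74528 = 74583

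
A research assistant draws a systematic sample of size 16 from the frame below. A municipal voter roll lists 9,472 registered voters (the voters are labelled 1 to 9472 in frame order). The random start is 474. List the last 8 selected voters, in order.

5210, 5802, 6394, 6986, 7578, 8170, 8762, 9354

k = N/n = 9472/16 = 592
9th selection = 474 + 8×592 = 5210
10th: 5210 + 592 = 5802
11th: 5802 + 592 = 6394
12th: 6394 + 592 = 6986
13th: 6986 + 592 = 7578
14th: 7578 + 592 = 8170
15th: 8170 + 592 = 8762
16th: 8762 + 592 = 9354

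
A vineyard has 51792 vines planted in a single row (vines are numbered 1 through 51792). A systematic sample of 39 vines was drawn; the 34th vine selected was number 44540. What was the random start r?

k = 51792/39 = 1328
r = 44540 − (34−1)×1328 = 44540 − 43824 = 716

716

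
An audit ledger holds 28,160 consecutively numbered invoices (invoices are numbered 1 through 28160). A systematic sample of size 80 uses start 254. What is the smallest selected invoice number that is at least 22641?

22782

k = 28160/80 = 352
Steps past start: ⌈(22641 − 254)/352⌉ = ⌈22387/352⌉ = 64
Selected invoice: 254 + 64×352 = 22782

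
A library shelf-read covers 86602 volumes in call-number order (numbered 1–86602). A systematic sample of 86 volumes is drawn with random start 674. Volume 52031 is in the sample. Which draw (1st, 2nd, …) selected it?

k = 86602/86 = 1007
position = (52031 − 674)/1007 + 1 = 51357/1007 + 1 = 51 + 1 = 52

52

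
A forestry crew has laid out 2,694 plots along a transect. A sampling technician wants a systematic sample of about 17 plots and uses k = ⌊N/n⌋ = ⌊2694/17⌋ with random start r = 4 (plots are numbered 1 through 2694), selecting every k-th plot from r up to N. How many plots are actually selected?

18

k = ⌊2694/17⌋ = 158
Achieved size = ⌊(2694 − 4)/158⌋ + 1 = ⌊2690/158⌋ + 1 = 17 + 1 = 18
(last selection: 4 + 17×158 = 2690 ≤ 2694; next would be 2848 > 2694)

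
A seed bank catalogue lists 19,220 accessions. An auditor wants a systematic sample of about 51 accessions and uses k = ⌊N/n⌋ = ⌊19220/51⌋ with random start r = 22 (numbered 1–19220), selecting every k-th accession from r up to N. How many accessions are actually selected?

52

k = ⌊19220/51⌋ = 376
Achieved size = ⌊(19220 − 22)/376⌋ + 1 = ⌊19198/376⌋ + 1 = 51 + 1 = 52
(last selection: 22 + 51×376 = 19198 ≤ 19220; next would be 19574 > 19220)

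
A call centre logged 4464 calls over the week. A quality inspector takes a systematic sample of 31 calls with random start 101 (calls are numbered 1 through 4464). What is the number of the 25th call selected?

k = 4464/31 = 144
25th selection = r + (25−1)·k = 101 + 24×144 = 101 + 3456 = 3557

3557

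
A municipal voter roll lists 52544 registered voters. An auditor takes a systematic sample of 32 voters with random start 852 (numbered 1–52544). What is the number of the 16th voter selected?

k = 52544/32 = 1642
16th selection = r + (16−1)·k = 852 + 15×1642 = 852 + 24630 = 25482

25482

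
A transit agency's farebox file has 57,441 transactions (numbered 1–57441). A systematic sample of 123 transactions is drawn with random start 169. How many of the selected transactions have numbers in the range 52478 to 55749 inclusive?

k = 57441/123 = 467
First selection ≥ 52478: 169 + ⌈(52478−169)/467⌉·467 = 169 + 113×467 = 52940
Last selection ≤ 55749: 169 + ⌊(55749−169)/467⌋·467 = 169 + 119×467 = 55742
Count = 119 − 113 + 1 = 7

7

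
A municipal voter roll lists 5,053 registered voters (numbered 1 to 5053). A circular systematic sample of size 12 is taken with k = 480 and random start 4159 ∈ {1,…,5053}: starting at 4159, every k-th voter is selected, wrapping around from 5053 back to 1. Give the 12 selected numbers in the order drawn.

Selection 1: 4159
Selection 2: 4159 + 480 = 4639
Selection 3: 4639 + 480 = 5119 → 5119 − 5053 = 66
Selection 4: 66 + 480 = 546
Selection 5: 546 + 480 = 1026
Selection 6: 1026 + 480 = 1506
Selection 7: 1506 + 480 = 1986
Selection 8: 1986 + 480 = 2466
Selection 9: 2466 + 480 = 2946
Selection 10: 2946 + 480 = 3426
Selection 11: 3426 + 480 = 3906
Selection 12: 3906 + 480 = 4386

4159, 4639, 66, 546, 1026, 1506, 1986, 2466, 2946, 3426, 3906, 4386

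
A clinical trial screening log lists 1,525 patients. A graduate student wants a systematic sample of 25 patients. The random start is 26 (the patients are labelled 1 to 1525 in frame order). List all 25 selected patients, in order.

k = N/n = 1525/25 = 61
patient 1: 26
patient 2: 26 + 61 = 87
patient 3: 87 + 61 = 148
patient 4: 148 + 61 = 209
patient 5: 209 + 61 = 270
patient 6: 270 + 61 = 331
patient 7: 331 + 61 = 392
patient 8: 392 + 61 = 453
patient 9: 453 + 61 = 514
patient 10: 514 + 61 = 575
patient 11: 575 + 61 = 636
patient 12: 636 + 61 = 697
patient 13: 697 + 61 = 758
patient 14: 758 + 61 = 819
patient 15: 819 + 61 = 880
patient 16: 880 + 61 = 941
patient 17: 941 + 61 = 1002
patient 18: 1002 + 61 = 1063
patient 19: 1063 + 61 = 1124
patient 20: 1124 + 61 = 1185
patient 21: 1185 + 61 = 1246
patient 22: 1246 + 61 = 1307
patient 23: 1307 + 61 = 1368
patient 24: 1368 + 61 = 1429
patient 25: 1429 + 61 = 1490

26, 87, 148, 209, 270, 331, 392, 453, 514, 575, 636, 697, 758, 819, 880, 941, 1002, 1063, 1124, 1185, 1246, 1307, 1368, 1429, 1490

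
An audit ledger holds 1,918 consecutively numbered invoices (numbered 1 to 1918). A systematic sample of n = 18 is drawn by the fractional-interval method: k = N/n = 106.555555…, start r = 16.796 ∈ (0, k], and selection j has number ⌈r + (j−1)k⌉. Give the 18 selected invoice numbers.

j=1: r + 0k = 16.796 → ⌈·⌉ = 17
j=2: r + 1k = 123.351555… → ⌈·⌉ = 124
j=3: r + 2k = 229.907111… → ⌈·⌉ = 230
j=4: r + 3k = 336.462666… → ⌈·⌉ = 337
j=5: r + 4k = 443.018222… → ⌈·⌉ = 444
j=6: r + 5k = 549.573777… → ⌈·⌉ = 550
j=7: r + 6k = 656.129333… → ⌈·⌉ = 657
j=8: r + 7k = 762.684888… → ⌈·⌉ = 763
j=9: r + 8k = 869.240444… → ⌈·⌉ = 870
j=10: r + 9k = 975.796 → ⌈·⌉ = 976
j=11: r + 10k = 1082.351555… → ⌈·⌉ = 1083
j=12: r + 11k = 1188.907111… → ⌈·⌉ = 1189
j=13: r + 12k = 1295.462666… → ⌈·⌉ = 1296
j=14: r + 13k = 1402.018222… → ⌈·⌉ = 1403
j=15: r + 14k = 1508.573777… → ⌈·⌉ = 1509
j=16: r + 15k = 1615.129333… → ⌈·⌉ = 1616
j=17: r + 16k = 1721.684888… → ⌈·⌉ = 1722
j=18: r + 17k = 1828.240444… → ⌈·⌉ = 1829

17, 124, 230, 337, 444, 550, 657, 763, 870, 976, 1083, 1189, 1296, 1403, 1509, 1616, 1722, 1829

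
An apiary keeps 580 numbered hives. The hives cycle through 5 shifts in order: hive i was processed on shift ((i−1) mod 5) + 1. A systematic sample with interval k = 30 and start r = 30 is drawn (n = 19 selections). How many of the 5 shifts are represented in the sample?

Consecutive selections differ by k = 30, so their shift numbers differ by 30 mod 5 = 0.
gcd(30, 5) = 5, so the sample visits 5/5 = 1 distinct residues mod 5.
Start 30 is shift 5; the shifts hit are 5.

1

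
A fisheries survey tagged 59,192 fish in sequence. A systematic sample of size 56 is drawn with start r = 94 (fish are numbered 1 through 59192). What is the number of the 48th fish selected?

49773

k = 59192/56 = 1057
48th selection = r + (48−1)·k = 94 + 47×1057 = 94 + 49679 = 49773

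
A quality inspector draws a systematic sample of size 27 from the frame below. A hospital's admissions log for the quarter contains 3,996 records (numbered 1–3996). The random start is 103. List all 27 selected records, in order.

103, 251, 399, 547, 695, 843, 991, 1139, 1287, 1435, 1583, 1731, 1879, 2027, 2175, 2323, 2471, 2619, 2767, 2915, 3063, 3211, 3359, 3507, 3655, 3803, 3951

k = N/n = 3996/27 = 148
record 1: 103
record 2: 103 + 148 = 251
record 3: 251 + 148 = 399
record 4: 399 + 148 = 547
record 5: 547 + 148 = 695
record 6: 695 + 148 = 843
record 7: 843 + 148 = 991
record 8: 991 + 148 = 1139
record 9: 1139 + 148 = 1287
record 10: 1287 + 148 = 1435
record 11: 1435 + 148 = 1583
record 12: 1583 + 148 = 1731
record 13: 1731 + 148 = 1879
record 14: 1879 + 148 = 2027
record 15: 2027 + 148 = 2175
record 16: 2175 + 148 = 2323
record 17: 2323 + 148 = 2471
record 18: 2471 + 148 = 2619
record 19: 2619 + 148 = 2767
record 20: 2767 + 148 = 2915
record 21: 2915 + 148 = 3063
record 22: 3063 + 148 = 3211
record 23: 3211 + 148 = 3359
record 24: 3359 + 148 = 3507
record 25: 3507 + 148 = 3655
record 26: 3655 + 148 = 3803
record 27: 3803 + 148 = 3951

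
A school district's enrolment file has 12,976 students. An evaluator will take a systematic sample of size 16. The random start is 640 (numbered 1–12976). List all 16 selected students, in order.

640, 1451, 2262, 3073, 3884, 4695, 5506, 6317, 7128, 7939, 8750, 9561, 10372, 11183, 11994, 12805

k = N/n = 12976/16 = 811
student 1: 640
student 2: 640 + 811 = 1451
student 3: 1451 + 811 = 2262
student 4: 2262 + 811 = 3073
student 5: 3073 + 811 = 3884
student 6: 3884 + 811 = 4695
student 7: 4695 + 811 = 5506
student 8: 5506 + 811 = 6317
student 9: 6317 + 811 = 7128
student 10: 7128 + 811 = 7939
student 11: 7939 + 811 = 8750
student 12: 8750 + 811 = 9561
student 13: 9561 + 811 = 10372
student 14: 10372 + 811 = 11183
student 15: 11183 + 811 = 11994
student 16: 11994 + 811 = 12805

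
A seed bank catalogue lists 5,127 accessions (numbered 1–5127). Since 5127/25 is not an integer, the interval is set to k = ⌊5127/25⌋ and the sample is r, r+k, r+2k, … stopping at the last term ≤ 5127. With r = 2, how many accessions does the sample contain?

k = ⌊5127/25⌋ = 205
Achieved size = ⌊(5127 − 2)/205⌋ + 1 = ⌊5125/205⌋ + 1 = 25 + 1 = 26
(last selection: 2 + 25×205 = 5127 ≤ 5127; next would be 5332 > 5127)

26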